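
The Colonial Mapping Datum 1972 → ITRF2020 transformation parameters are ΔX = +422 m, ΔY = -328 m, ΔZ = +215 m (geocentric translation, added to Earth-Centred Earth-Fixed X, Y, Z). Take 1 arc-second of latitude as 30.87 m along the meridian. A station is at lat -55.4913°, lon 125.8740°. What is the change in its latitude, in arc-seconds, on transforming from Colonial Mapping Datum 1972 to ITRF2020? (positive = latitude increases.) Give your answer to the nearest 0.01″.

sin φ = -0.824040, cos φ = 0.566531, sin λ = 0.810308, cos λ = -0.586005.
North component: ΔN = −sin φ cos λ·ΔX − sin φ sin λ·ΔY + cos φ·ΔZ = −(-0.824040)(-0.586005)(422) − (-0.824040)(0.810308)(-328) + (0.566531)(215) = -300.99 m.
1° of latitude spans 3600 × 30.87 = 111132 m, so Δφ = -300.99 / 111132 × 3600 = -9.750″.

Δφ = -9.75″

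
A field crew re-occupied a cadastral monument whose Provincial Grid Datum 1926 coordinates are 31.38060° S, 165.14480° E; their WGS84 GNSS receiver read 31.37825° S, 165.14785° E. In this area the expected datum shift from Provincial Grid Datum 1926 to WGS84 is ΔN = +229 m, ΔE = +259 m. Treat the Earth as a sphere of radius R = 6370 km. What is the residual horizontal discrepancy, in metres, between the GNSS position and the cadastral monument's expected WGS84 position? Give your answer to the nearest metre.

44 m

Observed coordinate differences: Δφ = +0.00235°, Δλ = +0.00305°.
Converting to metres (1° lat = 111177 m, cos φ = 0.853727): observed ΔN = 261.3 m, observed ΔE = 289.5 m.
Subtracting the expected shift leaves a residual of 261.3 − (229) = 32.3 m north and 289.5 − (259) = 30.5 m east.
Residual distance = √(32.3² + 30.5²) = 44.4 m.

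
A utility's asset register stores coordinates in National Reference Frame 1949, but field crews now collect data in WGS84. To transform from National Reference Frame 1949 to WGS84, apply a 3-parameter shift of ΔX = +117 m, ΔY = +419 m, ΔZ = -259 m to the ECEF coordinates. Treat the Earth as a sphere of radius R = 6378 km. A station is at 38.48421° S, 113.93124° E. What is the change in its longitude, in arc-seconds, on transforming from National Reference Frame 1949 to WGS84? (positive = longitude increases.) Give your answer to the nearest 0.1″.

Δλ = -11.4″

sin φ = -0.622299, cos φ = 0.782780, sin λ = 0.914033, cos λ = -0.405640.
East component: ΔE = −sin λ·ΔX + cos λ·ΔY = −(0.914033)(117) + (-0.405640)(419) = -276.91 m.
1° of latitude spans πR/180 = 111317 m; at latitude φ, 1° of longitude spans that × cos φ = 87136.8 m, so Δλ = -276.91 / 87136.8 × 3600 = -11.440″.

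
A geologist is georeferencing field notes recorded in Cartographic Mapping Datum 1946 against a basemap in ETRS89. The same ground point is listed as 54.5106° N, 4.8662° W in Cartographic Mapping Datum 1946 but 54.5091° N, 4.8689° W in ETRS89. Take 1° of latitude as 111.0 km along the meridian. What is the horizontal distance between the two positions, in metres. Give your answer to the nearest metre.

Δφ = 54.5091° − 54.5106° = -0.0015°; Δλ = -4.8689° − -4.8662° = -0.0027°.
ΔN = Δφ × 111000 = -166.5 m; ΔE = Δλ × 111000 × cos(54.5106°) = -0.0027 × 111000 × 0.580552 = -174.0 m.
Distance = √(ΔE² + ΔN²) = √((-174.0)² + (-166.5)²) = 240.8 m.

241 m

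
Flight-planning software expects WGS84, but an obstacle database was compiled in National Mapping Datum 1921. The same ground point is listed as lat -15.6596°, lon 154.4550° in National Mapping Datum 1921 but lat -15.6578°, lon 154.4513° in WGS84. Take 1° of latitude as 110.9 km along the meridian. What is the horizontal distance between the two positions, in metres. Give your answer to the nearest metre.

443 m

Δφ = -15.6578° − -15.6596° = +0.0018°; Δλ = 154.4513° − 154.4550° = -0.0037°.
ΔN = Δφ × 110900 = 199.6 m; ΔE = Δλ × 110900 × cos(-15.6596°) = -0.0037 × 110900 × 0.962882 = -395.1 m.
Distance = √(ΔE² + ΔN²) = √((-395.1)² + 199.6²) = 442.7 m.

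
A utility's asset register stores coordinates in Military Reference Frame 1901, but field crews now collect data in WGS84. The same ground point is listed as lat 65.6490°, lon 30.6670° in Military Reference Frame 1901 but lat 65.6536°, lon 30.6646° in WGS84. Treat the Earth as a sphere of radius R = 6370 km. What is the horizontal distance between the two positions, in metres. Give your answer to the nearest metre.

Δφ = 65.6536° − 65.6490° = +0.0046°; Δλ = 30.6646° − 30.6670° = -0.0024°.
1° along a meridian = πR/180 = 111177 m.
ΔN = Δφ × 111177 = 511.4 m; ΔE = Δλ × 111177 × cos(65.6490°) = -0.0024 × 111177 × 0.412325 = -110.0 m.
Distance = √(ΔE² + ΔN²) = √((-110.0)² + 511.4²) = 523.1 m.

523 m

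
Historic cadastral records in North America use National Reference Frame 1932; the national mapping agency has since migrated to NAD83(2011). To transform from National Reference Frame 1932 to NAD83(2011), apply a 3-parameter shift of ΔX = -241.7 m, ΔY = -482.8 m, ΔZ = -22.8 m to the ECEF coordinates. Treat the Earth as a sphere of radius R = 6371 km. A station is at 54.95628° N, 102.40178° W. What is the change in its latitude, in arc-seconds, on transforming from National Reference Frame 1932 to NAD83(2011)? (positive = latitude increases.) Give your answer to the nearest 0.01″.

sin φ = 0.818714, cos φ = 0.574201, sin λ = -0.976666, cos λ = -0.214766.
North component: ΔN = −sin φ cos λ·ΔX − sin φ sin λ·ΔY + cos φ·ΔZ = −(0.818714)(-0.214766)(-241.7) − (0.818714)(-0.976666)(-482.8) + (0.574201)(-22.8) = -441.64 m.
1° of latitude spans πR/180 = 111195 m, so Δφ = -441.64 / 111195 × 3600 = -14.298″.

Δφ = -14.30″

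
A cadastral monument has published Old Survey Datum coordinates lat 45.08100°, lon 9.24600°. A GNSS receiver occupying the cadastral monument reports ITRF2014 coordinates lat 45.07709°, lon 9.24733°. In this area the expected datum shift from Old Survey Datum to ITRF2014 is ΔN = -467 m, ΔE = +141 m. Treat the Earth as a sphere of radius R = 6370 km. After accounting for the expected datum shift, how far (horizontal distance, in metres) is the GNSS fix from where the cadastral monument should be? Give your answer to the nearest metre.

49 m

Observed coordinate differences: Δφ = -0.00391°, Δλ = +0.00133°.
Converting to metres (1° lat = 111177 m, cos φ = 0.706106): observed ΔN = -434.7 m, observed ΔE = 104.4 m.
Subtracting the expected shift leaves a residual of -434.7 − (-467) = 32.3 m north and 104.4 − (141) = -36.6 m east.
Residual distance = √(32.3² + (-36.6)²) = 48.8 m.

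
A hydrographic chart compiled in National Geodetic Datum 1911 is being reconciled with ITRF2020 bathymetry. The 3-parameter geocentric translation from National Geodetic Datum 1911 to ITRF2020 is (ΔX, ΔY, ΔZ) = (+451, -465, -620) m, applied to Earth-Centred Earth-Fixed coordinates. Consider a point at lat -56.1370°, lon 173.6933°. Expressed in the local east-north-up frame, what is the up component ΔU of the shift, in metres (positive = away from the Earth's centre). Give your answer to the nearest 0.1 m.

ΔU = 236.6 m

The local up (radial) axis is (cos φ cos λ, cos φ sin λ, sin φ), giving ΔU = -249.780 − 28.463 + 514.831 = 236.59 m.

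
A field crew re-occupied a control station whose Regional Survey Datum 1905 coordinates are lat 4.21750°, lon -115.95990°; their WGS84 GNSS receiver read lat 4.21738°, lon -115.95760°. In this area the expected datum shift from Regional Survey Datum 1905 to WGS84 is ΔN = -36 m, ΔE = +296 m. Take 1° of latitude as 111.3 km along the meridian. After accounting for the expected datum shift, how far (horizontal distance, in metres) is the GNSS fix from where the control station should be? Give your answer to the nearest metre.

Observed coordinate differences: Δφ = -0.00012°, Δλ = +0.00230°.
Converting to metres (1° lat = 111300 m, cos φ = 0.997292): observed ΔN = -13.4 m, observed ΔE = 255.3 m.
Subtracting the expected shift leaves a residual of -13.4 − (-36) = 22.6 m north and 255.3 − (296) = -40.7 m east.
Residual distance = √(22.6² + (-40.7)²) = 46.6 m.

47 m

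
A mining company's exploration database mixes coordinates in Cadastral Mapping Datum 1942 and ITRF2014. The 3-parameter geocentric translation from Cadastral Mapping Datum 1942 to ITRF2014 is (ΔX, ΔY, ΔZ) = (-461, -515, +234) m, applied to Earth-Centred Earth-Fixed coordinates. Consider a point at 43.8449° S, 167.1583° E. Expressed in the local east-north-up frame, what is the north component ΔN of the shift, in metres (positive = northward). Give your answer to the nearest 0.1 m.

ΔN = 400.8 m

The local north axis is (−sin φ cos λ, −sin φ sin λ, cos φ), giving ΔN = 311.351 − 79.289 + 168.765 = 400.83 m.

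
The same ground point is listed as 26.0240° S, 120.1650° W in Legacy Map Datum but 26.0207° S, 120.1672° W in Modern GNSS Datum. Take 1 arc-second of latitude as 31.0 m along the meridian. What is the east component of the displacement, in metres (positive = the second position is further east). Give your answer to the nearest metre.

ΔE = -221 m

Δφ = -26.0207° − -26.0240° = +0.0033°; Δλ = -120.1672° − -120.1650° = -0.0022°.
1° of latitude = 3600 × 31.00 = 111600 m.
ΔN = Δφ × 111600 = 368.3 m; ΔE = Δλ × 111600 × cos(-26.0240°) = -0.0022 × 111600 × 0.898610 = -220.6 m.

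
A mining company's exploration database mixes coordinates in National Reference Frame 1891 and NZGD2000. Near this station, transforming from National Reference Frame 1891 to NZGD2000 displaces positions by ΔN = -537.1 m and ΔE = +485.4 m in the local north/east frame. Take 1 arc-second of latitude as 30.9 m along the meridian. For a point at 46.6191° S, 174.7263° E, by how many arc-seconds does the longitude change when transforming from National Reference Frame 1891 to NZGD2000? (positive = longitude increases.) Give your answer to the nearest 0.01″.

Δλ = 22.87″

At latitude -46.6191°, cos φ = 0.686845.
1″ of longitude at this latitude = 30.90 × cos φ = 21.2235 m, so Δλ = 485.4 / 21.2235 = 22.871″.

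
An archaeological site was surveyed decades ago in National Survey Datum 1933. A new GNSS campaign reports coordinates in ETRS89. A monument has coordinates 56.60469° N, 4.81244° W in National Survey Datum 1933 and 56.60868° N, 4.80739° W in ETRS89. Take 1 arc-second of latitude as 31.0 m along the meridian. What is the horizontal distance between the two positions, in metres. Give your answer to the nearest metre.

Δφ = 56.60868° − 56.60469° = +0.00399°; Δλ = -4.80739° − -4.81244° = +0.00505°.
1° of latitude = 3600 × 31.00 = 111600 m.
ΔN = Δφ × 111600 = 445.3 m; ΔE = Δλ × 111600 × cos(56.60469°) = +0.00505 × 111600 × 0.550412 = 310.2 m.
Distance = √(ΔE² + ΔN²) = √(310.2² + 445.3²) = 542.7 m.

543 m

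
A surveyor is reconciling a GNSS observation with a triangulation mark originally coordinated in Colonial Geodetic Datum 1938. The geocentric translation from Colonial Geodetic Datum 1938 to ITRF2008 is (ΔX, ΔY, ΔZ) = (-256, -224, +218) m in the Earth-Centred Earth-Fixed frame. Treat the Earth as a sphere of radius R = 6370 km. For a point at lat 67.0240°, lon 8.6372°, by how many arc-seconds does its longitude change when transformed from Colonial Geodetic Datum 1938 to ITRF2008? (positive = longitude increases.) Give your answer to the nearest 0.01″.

sin φ = 0.920668, cos φ = 0.390346, sin λ = 0.150177, cos λ = 0.988659.
East component: ΔE = −sin λ·ΔX + cos λ·ΔY = −(0.150177)(-256) + (0.988659)(-224) = -183.01 m.
1° of latitude spans πR/180 = 111177 m; at latitude φ, 1° of longitude spans that × cos φ = 43397.6 m, so Δλ = -183.01 / 43397.6 × 3600 = -15.182″.

Δλ = -15.18″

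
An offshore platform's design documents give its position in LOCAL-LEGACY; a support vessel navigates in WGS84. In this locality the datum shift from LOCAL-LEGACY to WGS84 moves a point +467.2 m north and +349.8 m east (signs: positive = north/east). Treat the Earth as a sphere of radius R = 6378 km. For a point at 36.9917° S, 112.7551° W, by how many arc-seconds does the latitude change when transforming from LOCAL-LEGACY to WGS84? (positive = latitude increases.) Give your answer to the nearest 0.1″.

Δφ = 15.1″

On a sphere of radius R, 1 rad of latitude = R, so Δφ = ΔN / R = 467.2 / 6378000 = 7.3252e-05 rad = 15.109″.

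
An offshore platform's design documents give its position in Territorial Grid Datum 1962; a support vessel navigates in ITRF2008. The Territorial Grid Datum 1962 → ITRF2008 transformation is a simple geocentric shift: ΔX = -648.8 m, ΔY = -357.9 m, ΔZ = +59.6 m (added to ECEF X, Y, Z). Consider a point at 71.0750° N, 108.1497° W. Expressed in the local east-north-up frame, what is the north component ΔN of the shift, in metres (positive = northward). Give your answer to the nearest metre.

At φ = 71.0750°, λ = -108.1497°: sin φ = 0.945944, cos φ = 0.324330, sin λ = -0.950246, cos λ = -0.311501.
ΔN = −sin φ cos λ·ΔX − sin φ sin λ·ΔY + cos φ·ΔZ = −(0.945944)(-0.311501)(-648.8) − (0.945944)(-0.950246)(-357.9) + (0.324330)(59.6) = -493.56 m.

ΔN = -494 m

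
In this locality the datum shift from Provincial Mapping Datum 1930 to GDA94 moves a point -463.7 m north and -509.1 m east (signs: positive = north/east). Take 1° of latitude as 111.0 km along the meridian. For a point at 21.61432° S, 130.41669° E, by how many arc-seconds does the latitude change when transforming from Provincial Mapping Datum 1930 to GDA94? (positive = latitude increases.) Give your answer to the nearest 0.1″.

Δφ = -15.0″

1° of latitude = 111.0 km, so Δφ = -463.7 / 111000 = -0.0041775° = -15.039″.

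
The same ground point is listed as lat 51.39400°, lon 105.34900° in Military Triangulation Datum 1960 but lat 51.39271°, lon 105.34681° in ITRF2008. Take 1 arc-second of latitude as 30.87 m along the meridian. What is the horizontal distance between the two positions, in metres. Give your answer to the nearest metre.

209 m

Δφ = 51.39271° − 51.39400° = -0.00129°; Δλ = 105.34681° − 105.34900° = -0.00219°.
1° of latitude = 3600 × 30.87 = 111132 m.
ΔN = Δφ × 111132 = -143.4 m; ΔE = Δλ × 111132 × cos(51.39400°) = -0.00219 × 111132 × 0.623961 = -151.9 m.
Distance = √(ΔE² + ΔN²) = √((-151.9)² + (-143.4)²) = 208.8 m.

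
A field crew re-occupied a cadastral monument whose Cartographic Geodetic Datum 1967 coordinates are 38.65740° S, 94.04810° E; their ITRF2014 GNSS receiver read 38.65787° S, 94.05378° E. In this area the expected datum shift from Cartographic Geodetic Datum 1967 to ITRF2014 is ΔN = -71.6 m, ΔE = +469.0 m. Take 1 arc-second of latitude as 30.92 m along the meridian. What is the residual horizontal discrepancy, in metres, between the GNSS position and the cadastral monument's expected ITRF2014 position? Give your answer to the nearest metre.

31 m

Observed coordinate differences: Δφ = -0.00047°, Δλ = +0.00568°.
Converting to metres (1° lat = 111312 m, cos φ = 0.780895): observed ΔN = -52.3 m, observed ΔE = 493.7 m.
Subtracting the expected shift leaves a residual of -52.3 − (-71.6) = 19.3 m north and 493.7 − (469.0) = 24.7 m east.
Residual distance = √(19.3² + 24.7²) = 31.4 m.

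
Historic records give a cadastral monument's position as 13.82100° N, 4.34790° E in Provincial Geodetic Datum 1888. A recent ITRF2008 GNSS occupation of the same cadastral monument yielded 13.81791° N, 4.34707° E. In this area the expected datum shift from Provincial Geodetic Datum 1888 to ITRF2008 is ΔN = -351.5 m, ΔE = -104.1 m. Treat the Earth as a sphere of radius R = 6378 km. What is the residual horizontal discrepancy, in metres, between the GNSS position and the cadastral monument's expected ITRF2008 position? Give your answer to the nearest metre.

16 m

Observed coordinate differences: Δφ = -0.00309°, Δλ = -0.00083°.
Converting to metres (1° lat = 111317 m, cos φ = 0.971047): observed ΔN = -344.0 m, observed ΔE = -89.7 m.
Subtracting the expected shift leaves a residual of -344.0 − (-351.5) = 7.5 m north and -89.7 − (-104.1) = 14.4 m east.
Residual distance = √(7.5² + 14.4²) = 16.2 m.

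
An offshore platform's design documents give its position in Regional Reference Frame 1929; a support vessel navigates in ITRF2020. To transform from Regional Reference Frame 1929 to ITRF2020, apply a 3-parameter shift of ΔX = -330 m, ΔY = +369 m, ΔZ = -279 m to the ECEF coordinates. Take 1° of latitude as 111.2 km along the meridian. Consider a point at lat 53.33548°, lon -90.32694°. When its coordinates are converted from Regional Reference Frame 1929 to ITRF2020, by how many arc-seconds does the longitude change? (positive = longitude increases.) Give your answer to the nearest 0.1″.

sin φ = 0.802146, cos φ = 0.597129, sin λ = -0.999984, cos λ = -0.005706.
East component: ΔE = −sin λ·ΔX + cos λ·ΔY = −(-0.999984)(-330) + (-0.005706)(369) = -332.10 m.
1° of latitude spans 111200 m; at latitude φ, 1° of longitude spans that × cos φ = 66400.7 m, so Δλ = -332.10 / 66400.7 × 3600 = -18.005″.

Δλ = -18.0″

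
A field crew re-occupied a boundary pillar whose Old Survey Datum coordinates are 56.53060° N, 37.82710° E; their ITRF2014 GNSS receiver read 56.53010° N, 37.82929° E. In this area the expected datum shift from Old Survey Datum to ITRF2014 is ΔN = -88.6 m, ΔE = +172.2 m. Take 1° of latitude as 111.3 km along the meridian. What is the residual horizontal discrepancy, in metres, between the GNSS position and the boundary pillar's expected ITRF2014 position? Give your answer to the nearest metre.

50 m

Observed coordinate differences: Δφ = -0.00050°, Δλ = +0.00219°.
Converting to metres (1° lat = 111300 m, cos φ = 0.551492): observed ΔN = -55.7 m, observed ΔE = 134.4 m.
Subtracting the expected shift leaves a residual of -55.7 − (-88.6) = 32.9 m north and 134.4 − (172.2) = -37.8 m east.
Residual distance = √(32.9² + (-37.8)²) = 50.1 m.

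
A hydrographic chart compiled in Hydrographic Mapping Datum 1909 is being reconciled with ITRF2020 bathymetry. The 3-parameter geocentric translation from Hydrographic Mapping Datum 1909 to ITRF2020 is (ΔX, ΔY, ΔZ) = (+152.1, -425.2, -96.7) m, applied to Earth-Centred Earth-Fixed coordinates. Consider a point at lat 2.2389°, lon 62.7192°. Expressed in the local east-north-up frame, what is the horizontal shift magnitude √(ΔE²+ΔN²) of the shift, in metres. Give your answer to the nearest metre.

The local east axis at (φ, λ) is (−sin λ, cos λ, 0), so ΔE = −sin(62.7192°)·152.1 + cos(62.7192°)·(-425.2) = -330.07 m.
The local north axis is (−sin φ cos λ, −sin φ sin λ, cos φ), giving ΔN = -2.724 + 14.763 − 96.626 = -84.59 m.
Horizontal magnitude = √(ΔE² + ΔN²) = √((-330.07)² + (-84.59)²) = 340.74 m.

341 m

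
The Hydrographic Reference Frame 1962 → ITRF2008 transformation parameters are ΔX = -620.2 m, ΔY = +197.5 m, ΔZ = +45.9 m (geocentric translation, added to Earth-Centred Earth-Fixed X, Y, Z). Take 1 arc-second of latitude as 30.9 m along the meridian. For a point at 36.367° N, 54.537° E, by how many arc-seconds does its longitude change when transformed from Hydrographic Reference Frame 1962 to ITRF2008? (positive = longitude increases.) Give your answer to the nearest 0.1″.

sin φ = 0.592955, cos φ = 0.805235, sin λ = 0.814490, cos λ = 0.580177.
East component: ΔE = −sin λ·ΔX + cos λ·ΔY = −(0.814490)(-620.2) + (0.580177)(197.5) = 619.73 m.
1° of latitude spans 3600 × 30.90 = 111240 m; at latitude φ, 1° of longitude spans that × cos φ = 89574.4 m, so Δλ = 619.73 / 89574.4 × 3600 = 24.907″.

Δλ = 24.9″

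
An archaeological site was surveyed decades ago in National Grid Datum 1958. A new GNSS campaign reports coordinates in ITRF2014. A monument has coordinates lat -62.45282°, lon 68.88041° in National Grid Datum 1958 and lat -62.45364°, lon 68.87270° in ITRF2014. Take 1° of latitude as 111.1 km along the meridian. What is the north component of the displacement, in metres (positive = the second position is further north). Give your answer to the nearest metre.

ΔN = -91 m

Δφ = -62.45364° − -62.45282° = -0.00082°; Δλ = 68.87270° − 68.88041° = -0.00771°.
ΔN = Δφ × 111100 = -91.1 m; ΔE = Δλ × 111100 × cos(-62.45282°) = -0.00771 × 111100 × 0.462479 = -396.2 m.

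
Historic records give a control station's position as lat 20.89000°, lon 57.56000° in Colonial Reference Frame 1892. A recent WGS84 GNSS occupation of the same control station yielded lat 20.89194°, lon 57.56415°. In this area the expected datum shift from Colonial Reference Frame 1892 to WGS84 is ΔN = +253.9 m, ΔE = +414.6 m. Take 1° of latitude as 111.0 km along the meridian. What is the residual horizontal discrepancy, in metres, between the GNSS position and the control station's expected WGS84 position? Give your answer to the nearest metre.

Observed coordinate differences: Δφ = +0.00194°, Δλ = +0.00415°.
Converting to metres (1° lat = 111000 m, cos φ = 0.934267): observed ΔN = 215.3 m, observed ΔE = 430.4 m.
Subtracting the expected shift leaves a residual of 215.3 − (253.9) = -38.6 m north and 430.4 − (414.6) = 15.8 m east.
Residual distance = √((-38.6)² + 15.8²) = 41.7 m.

42 m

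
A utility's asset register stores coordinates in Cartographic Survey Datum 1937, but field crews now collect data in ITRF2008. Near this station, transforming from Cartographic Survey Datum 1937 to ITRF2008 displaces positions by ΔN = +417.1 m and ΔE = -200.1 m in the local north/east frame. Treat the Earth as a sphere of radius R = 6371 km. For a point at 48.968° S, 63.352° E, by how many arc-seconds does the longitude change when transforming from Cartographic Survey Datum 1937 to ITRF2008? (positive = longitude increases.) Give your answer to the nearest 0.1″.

Δλ = -9.9″

At latitude -48.968°, cos φ = 0.656480.
One radian of longitude at latitude φ spans R cos φ, so Δλ = ΔE / (R cos φ) = -200.1 / (6371000 × 0.656480) = -4.7843e-05 rad = -9.868″.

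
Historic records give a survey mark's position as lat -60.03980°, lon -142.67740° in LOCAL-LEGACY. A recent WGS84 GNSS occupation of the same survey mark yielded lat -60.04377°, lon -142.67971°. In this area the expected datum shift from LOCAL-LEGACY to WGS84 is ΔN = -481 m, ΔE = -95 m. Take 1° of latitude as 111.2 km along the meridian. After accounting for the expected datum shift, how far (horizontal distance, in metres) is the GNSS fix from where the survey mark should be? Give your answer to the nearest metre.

Observed coordinate differences: Δφ = -0.00397°, Δλ = -0.00231°.
Converting to metres (1° lat = 111200 m, cos φ = 0.499398): observed ΔN = -441.5 m, observed ΔE = -128.3 m.
Subtracting the expected shift leaves a residual of -441.5 − (-481) = 39.5 m north and -128.3 − (-95) = -33.3 m east.
Residual distance = √(39.5² + (-33.3)²) = 51.7 m.

52 m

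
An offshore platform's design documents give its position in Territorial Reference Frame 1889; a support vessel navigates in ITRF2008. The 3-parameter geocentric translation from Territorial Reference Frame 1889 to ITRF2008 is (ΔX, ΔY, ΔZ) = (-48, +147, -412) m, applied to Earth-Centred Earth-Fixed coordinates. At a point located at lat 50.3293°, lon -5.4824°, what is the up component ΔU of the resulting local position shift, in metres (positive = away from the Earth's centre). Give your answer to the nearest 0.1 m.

ΔU = -356.6 m

At φ = 50.3293°, λ = -5.4824°: sin φ = 0.769726, cos φ = 0.638374, sin λ = -0.095540, cos λ = 0.995426.
ΔU = cos φ cos λ·ΔX + cos φ sin λ·ΔY + sin φ·ΔZ = (0.638374)(0.995426)(-48) + (0.638374)(-0.095540)(147) + (0.769726)(-412) = -356.59 m.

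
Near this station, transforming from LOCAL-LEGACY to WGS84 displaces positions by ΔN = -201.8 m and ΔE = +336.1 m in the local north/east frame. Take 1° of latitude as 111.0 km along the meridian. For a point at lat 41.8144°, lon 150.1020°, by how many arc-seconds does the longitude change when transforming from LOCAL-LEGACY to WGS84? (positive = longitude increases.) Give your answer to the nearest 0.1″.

Δλ = 14.6″

At latitude 41.8144°, cos φ = 0.745308.
1° of longitude at this latitude = 111.0 × cos φ = 82.73 km, so Δλ = 336.1 / 82729.2 = 0.0040627° = 14.626″.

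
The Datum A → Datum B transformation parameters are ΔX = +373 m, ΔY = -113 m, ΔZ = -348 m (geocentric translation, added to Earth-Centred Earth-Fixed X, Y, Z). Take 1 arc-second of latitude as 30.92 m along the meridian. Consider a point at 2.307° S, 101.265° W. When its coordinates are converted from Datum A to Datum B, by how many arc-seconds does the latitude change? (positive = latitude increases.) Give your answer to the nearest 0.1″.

Δφ = -11.2″

sin φ = -0.040254, cos φ = 0.999189, sin λ = -0.980734, cos λ = -0.195347.
North component: ΔN = −sin φ cos λ·ΔX − sin φ sin λ·ΔY + cos φ·ΔZ = −(-0.040254)(-0.195347)(373) − (-0.040254)(-0.980734)(-113) + (0.999189)(-348) = -346.19 m.
1° of latitude spans 3600 × 30.92 = 111312 m, so Δφ = -346.19 / 111312 × 3600 = -11.196″.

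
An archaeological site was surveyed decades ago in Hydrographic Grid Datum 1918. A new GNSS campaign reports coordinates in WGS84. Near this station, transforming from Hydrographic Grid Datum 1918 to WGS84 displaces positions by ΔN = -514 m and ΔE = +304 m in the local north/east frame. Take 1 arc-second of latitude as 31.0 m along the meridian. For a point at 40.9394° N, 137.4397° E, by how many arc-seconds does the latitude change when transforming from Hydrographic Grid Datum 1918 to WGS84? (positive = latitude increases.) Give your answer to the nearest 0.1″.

Δφ = -16.6″

1″ of latitude = 31.00 m, so Δφ = -514.0 / 31.00 = -16.581″.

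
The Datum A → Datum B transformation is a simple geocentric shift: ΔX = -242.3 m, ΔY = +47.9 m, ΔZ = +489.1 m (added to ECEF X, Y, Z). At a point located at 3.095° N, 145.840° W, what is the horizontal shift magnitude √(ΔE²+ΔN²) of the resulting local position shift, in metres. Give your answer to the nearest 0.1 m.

The local east axis at (φ, λ) is (−sin λ, cos λ, 0), so ΔE = −sin(-145.840°)·(-242.3) + cos(-145.840°)·47.9 = -175.69 m.
The local north axis is (−sin φ cos λ, −sin φ sin λ, cos φ), giving ΔN = -10.825 + 1.452 + 488.387 = 479.01 m.
Horizontal magnitude = √(ΔE² + ΔN²) = √((-175.69)² + 479.01²) = 510.22 m.

510.2 m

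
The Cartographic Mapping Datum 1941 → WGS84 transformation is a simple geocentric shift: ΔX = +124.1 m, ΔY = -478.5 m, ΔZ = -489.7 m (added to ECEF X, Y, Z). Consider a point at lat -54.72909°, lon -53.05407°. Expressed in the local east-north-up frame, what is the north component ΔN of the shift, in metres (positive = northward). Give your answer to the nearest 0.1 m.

ΔN = 90.3 m

At φ = -54.72909°, λ = -53.05407°: sin φ = -0.816431, cos φ = 0.577443, sin λ = -0.799203, cos λ = 0.601061.
ΔN = −sin φ cos λ·ΔX − sin φ sin λ·ΔY + cos φ·ΔZ = −(-0.816431)(0.601061)(124.1) − (-0.816431)(-0.799203)(-478.5) + (0.577443)(-489.7) = 90.34 m.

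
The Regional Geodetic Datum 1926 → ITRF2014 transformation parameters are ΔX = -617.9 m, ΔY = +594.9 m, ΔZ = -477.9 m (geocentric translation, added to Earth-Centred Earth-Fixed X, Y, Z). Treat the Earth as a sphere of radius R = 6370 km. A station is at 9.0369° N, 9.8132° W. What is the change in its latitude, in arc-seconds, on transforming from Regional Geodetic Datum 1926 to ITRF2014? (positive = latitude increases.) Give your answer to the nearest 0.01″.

sin φ = 0.157071, cos φ = 0.987587, sin λ = -0.170437, cos λ = 0.985369.
North component: ΔN = −sin φ cos λ·ΔX − sin φ sin λ·ΔY + cos φ·ΔZ = −(0.157071)(0.985369)(-617.9) − (0.157071)(-0.170437)(594.9) + (0.987587)(-477.9) = -360.41 m.
1° of latitude spans πR/180 = 111177 m, so Δφ = -360.41 / 111177 × 3600 = -11.670″.

Δφ = -11.67″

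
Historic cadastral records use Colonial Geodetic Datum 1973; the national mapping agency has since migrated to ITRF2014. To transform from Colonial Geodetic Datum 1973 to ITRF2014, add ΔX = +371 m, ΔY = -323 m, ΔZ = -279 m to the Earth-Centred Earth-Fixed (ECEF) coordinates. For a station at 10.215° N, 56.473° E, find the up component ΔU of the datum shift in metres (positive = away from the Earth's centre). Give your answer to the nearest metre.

At φ = 10.215°, λ = 56.473°: sin φ = 0.177342, cos φ = 0.984149, sin λ = 0.833626, cos λ = 0.552330.
ΔU = cos φ cos λ·ΔX + cos φ sin λ·ΔY + sin φ·ΔZ = (0.984149)(0.552330)(371) + (0.984149)(0.833626)(-323) + (0.177342)(-279) = -112.81 m.

ΔU = -113 m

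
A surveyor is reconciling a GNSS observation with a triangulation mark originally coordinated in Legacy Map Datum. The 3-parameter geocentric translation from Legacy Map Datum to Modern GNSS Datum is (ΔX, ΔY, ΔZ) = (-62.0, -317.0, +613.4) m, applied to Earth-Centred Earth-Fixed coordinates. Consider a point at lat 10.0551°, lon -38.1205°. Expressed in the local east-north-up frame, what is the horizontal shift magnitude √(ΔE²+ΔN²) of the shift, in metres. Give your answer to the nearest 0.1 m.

The local east axis at (φ, λ) is (−sin λ, cos λ, 0), so ΔE = −sin(-38.1205°)·(-62.0) + cos(-38.1205°)·(-317.0) = -287.66 m.
The local north axis is (−sin φ cos λ, −sin φ sin λ, cos φ), giving ΔN = 8.516 − 34.166 + 603.978 = 578.33 m.
Horizontal magnitude = √(ΔE² + ΔN²) = √((-287.66)² + 578.33²) = 645.92 m.

645.9 m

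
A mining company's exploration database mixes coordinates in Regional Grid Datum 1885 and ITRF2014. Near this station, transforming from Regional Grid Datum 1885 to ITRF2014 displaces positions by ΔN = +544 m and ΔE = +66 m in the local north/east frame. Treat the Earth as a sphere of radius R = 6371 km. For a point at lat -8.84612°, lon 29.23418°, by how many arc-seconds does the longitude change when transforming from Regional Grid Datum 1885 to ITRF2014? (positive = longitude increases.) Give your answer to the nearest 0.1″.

At latitude -8.84612°, cos φ = 0.988105.
One radian of longitude at latitude φ spans R cos φ, so Δλ = ΔE / (R cos φ) = 66.0 / (6371000 × 0.988105) = 1.0484e-05 rad = 2.163″.

Δλ = 2.2″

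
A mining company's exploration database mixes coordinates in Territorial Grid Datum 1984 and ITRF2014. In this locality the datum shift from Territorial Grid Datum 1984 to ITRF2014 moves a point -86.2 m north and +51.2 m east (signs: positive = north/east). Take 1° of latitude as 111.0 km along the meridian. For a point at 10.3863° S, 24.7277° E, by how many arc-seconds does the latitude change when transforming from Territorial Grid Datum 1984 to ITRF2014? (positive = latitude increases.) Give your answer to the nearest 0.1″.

Δφ = -2.8″

1° of latitude = 111.0 km, so Δφ = -86.2 / 111000 = -0.0007766° = -2.796″.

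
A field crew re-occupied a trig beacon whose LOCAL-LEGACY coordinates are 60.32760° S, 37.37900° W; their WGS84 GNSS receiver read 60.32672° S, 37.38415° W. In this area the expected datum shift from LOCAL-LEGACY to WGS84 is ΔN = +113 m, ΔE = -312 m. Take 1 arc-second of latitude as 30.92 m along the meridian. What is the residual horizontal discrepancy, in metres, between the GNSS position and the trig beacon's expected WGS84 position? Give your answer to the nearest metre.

32 m

Observed coordinate differences: Δφ = +0.00088°, Δλ = -0.00515°.
Converting to metres (1° lat = 111312 m, cos φ = 0.495040): observed ΔN = 98.0 m, observed ΔE = -283.8 m.
Subtracting the expected shift leaves a residual of 98.0 − (113) = -15.0 m north and -283.8 − (-312) = 28.2 m east.
Residual distance = √((-15.0)² + 28.2²) = 32.0 m.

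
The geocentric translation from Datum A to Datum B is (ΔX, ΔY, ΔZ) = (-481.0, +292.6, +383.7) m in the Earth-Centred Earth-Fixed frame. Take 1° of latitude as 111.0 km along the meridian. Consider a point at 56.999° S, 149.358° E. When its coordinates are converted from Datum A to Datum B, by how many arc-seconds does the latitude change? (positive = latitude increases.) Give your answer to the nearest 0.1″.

Δφ = 22.1″

sin φ = -0.838661, cos φ = 0.544654, sin λ = 0.509672, cos λ = -0.860369.
North component: ΔN = −sin φ cos λ·ΔX − sin φ sin λ·ΔY + cos φ·ΔZ = −(-0.838661)(-0.860369)(-481.0) − (-0.838661)(0.509672)(292.6) + (0.544654)(383.7) = 681.12 m.
1° of latitude spans 111000 m, so Δφ = 681.12 / 111000 × 3600 = 22.090″.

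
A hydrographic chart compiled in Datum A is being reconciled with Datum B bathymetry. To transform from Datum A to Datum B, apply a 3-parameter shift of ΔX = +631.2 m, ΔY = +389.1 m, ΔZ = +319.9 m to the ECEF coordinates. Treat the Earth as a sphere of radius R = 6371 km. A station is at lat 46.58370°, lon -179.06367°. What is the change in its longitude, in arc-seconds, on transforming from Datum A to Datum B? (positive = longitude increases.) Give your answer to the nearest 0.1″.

Δλ = -17.8″

sin φ = 0.726379, cos φ = 0.687294, sin λ = -0.016341, cos λ = -0.999866.
East component: ΔE = −sin λ·ΔX + cos λ·ΔY = −(-0.016341)(631.2) + (-0.999866)(389.1) = -378.73 m.
1° of latitude spans πR/180 = 111195 m; at latitude φ, 1° of longitude spans that × cos φ = 76423.6 m, so Δλ = -378.73 / 76423.6 × 3600 = -17.841″.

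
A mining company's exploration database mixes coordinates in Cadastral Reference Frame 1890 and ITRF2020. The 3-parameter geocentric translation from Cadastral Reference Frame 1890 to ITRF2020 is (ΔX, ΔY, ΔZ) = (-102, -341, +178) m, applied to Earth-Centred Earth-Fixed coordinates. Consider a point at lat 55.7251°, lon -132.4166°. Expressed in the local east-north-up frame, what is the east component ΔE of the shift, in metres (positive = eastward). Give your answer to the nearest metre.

ΔE = 155 m

At φ = 55.7251°, λ = -132.4166°: sin φ = 0.826345, cos φ = 0.563164, sin λ = -0.738260, cos λ = -0.674516.
ΔE = −sin λ·ΔX + cos λ·ΔY = −(-0.738260)·(-102) + (-0.674516)·(-341) = 154.71 m.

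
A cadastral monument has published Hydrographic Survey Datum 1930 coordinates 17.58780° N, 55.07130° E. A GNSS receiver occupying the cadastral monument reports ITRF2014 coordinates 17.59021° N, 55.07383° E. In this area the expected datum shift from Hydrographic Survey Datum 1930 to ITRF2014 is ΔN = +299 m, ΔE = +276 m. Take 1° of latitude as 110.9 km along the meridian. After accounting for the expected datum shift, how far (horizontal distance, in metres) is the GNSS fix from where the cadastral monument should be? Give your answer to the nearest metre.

Observed coordinate differences: Δφ = +0.00241°, Δλ = +0.00253°.
Converting to metres (1° lat = 110900 m, cos φ = 0.953255): observed ΔN = 267.3 m, observed ΔE = 267.5 m.
Subtracting the expected shift leaves a residual of 267.3 − (299) = -31.7 m north and 267.5 − (276) = -8.5 m east.
Residual distance = √((-31.7)² + (-8.5)²) = 32.9 m.

33 m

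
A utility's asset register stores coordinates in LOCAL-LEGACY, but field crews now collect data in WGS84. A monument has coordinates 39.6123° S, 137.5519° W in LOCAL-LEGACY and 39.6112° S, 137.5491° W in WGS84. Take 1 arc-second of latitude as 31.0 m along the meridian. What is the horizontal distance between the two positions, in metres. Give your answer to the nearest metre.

270 m

Δφ = -39.6112° − -39.6123° = +0.0011°; Δλ = -137.5491° − -137.5519° = +0.0028°.
1° of latitude = 3600 × 31.00 = 111600 m.
ΔN = Δφ × 111600 = 122.8 m; ΔE = Δλ × 111600 × cos(-39.6123°) = +0.0028 × 111600 × 0.770376 = 240.7 m.
Distance = √(ΔE² + ΔN²) = √(240.7² + 122.8²) = 270.2 m.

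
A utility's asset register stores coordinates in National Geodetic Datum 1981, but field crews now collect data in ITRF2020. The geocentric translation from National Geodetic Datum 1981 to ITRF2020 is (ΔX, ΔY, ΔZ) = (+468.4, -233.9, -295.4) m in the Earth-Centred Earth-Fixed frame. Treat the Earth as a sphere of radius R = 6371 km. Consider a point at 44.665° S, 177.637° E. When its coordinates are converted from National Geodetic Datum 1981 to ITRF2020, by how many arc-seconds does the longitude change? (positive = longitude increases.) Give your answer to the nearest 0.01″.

Δλ = 9.76″

sin φ = -0.702960, cos φ = 0.711229, sin λ = 0.041230, cos λ = -0.999150.
East component: ΔE = −sin λ·ΔX + cos λ·ΔY = −(0.041230)(468.4) + (-0.999150)(-233.9) = 214.39 m.
1° of latitude spans πR/180 = 111195 m; at latitude φ, 1° of longitude spans that × cos φ = 79085.1 m, so Δλ = 214.39 / 79085.1 × 3600 = 9.759″.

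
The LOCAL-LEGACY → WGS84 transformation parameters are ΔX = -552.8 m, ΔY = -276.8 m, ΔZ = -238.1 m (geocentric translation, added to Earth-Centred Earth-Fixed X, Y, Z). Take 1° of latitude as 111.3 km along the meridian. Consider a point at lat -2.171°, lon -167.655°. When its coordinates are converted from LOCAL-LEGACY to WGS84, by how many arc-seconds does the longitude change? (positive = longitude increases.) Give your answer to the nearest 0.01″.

Δλ = 4.93″

sin φ = -0.037882, cos φ = 0.999282, sin λ = -0.213798, cos λ = -0.976878.
East component: ΔE = −sin λ·ΔX + cos λ·ΔY = −(-0.213798)(-552.8) + (-0.976878)(-276.8) = 152.21 m.
1° of latitude spans 111300 m; at latitude φ, 1° of longitude spans that × cos φ = 111220.1 m, so Δλ = 152.21 / 111220.1 × 3600 = 4.927″.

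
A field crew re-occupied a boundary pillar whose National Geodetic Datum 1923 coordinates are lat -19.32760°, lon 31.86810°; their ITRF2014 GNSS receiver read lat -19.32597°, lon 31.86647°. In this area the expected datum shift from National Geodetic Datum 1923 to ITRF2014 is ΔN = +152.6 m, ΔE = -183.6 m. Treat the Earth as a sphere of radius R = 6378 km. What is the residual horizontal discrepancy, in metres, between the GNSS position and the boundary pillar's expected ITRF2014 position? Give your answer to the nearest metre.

31 m

Observed coordinate differences: Δφ = +0.00163°, Δλ = -0.00163°.
Converting to metres (1° lat = 111317 m, cos φ = 0.943642): observed ΔN = 181.4 m, observed ΔE = -171.2 m.
Subtracting the expected shift leaves a residual of 181.4 − (152.6) = 28.8 m north and -171.2 − (-183.6) = 12.4 m east.
Residual distance = √(28.8² + 12.4²) = 31.4 m.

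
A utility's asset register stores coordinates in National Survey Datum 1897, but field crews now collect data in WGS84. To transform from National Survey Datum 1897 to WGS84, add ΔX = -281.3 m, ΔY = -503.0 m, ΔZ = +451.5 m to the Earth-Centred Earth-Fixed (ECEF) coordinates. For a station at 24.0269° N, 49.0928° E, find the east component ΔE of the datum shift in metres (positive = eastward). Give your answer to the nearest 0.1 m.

At φ = 24.0269°, λ = 49.0928°: sin φ = 0.407166, cos φ = 0.913354, sin λ = 0.755771, cos λ = 0.654836.
ΔE = −sin λ·ΔX + cos λ·ΔY = −(0.755771)·(-281.3) + (0.654836)·(-503.0) = -116.78 m.

ΔE = -116.8 m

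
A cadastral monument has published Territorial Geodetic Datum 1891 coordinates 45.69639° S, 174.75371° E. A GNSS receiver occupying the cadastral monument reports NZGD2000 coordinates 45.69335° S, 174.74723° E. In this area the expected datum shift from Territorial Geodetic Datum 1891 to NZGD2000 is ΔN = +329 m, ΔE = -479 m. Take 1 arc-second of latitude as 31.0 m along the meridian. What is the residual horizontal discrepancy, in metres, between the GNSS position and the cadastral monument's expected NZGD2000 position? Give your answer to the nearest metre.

Observed coordinate differences: Δφ = +0.00304°, Δλ = -0.00648°.
Converting to metres (1° lat = 111600 m, cos φ = 0.698460): observed ΔN = 339.3 m, observed ΔE = -505.1 m.
Subtracting the expected shift leaves a residual of 339.3 − (329) = 10.3 m north and -505.1 − (-479) = -26.1 m east.
Residual distance = √(10.3² + (-26.1)²) = 28.0 m.

28 m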